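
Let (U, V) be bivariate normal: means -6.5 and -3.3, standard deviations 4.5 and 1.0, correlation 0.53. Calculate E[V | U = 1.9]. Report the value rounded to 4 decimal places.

-2.3107

For a bivariate normal, E[V | U=x] = μ_V + ρ·(σ_V/σ_U)·(x − μ_U).
E[V | U=1.9] = -3.3 + (0.53)·(1.0/4.5)·(1.9 − (-6.5)) = -3.3 + (0.117778)·(8.4) = -2.3107.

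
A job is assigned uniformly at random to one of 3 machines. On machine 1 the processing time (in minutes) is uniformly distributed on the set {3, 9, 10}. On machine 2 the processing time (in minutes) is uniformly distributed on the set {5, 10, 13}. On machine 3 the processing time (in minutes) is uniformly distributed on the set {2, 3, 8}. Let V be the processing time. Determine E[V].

E[V | machine 1] = (3+9+10)/3 = 22/3.
E[V | machine 2] = (5+10+13)/3 = 28/3.
E[V | machine 3] = (2+3+8)/3 = 13/3.
E[V] = (1/3)·(22/3) + (1/3)·(28/3) + (1/3)·(13/3) = 7.

7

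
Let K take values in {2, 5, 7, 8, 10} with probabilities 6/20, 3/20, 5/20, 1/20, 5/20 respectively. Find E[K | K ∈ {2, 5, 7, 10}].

P(K ∈ {2, 5, 7, 10}) = 19/20.
Σ over the event: 2·3/10 + 5·3/20 + 7·1/4 + 10·1/4 = 28/5.
E[K | K ∈ {2, 5, 7, 10}] = (28/5) / (19/20) = 112/19.

112/19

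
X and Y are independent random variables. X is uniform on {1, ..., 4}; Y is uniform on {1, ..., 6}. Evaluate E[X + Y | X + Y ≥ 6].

P(X + Y ≥ 6) = 7/12.
Summing (X+Y)·P(x,y) over outcomes with X + Y ≥ 6 gives 13/3.
E[X + Y | X + Y ≥ 6] = (13/3) / (7/12) = 52/7.

52/7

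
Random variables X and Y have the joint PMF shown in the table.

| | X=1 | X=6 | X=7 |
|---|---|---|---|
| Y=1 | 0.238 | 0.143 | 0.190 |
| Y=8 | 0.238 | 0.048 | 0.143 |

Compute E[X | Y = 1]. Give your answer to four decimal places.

P(Y = 1) = 0.571.
Σ X·P over the event = 1·(0.238) + 6·(0.143) + 7·(0.190) = 2.426.
E[X | Y = 1] = (2.426) / (0.571) = 4.2487.

4.2487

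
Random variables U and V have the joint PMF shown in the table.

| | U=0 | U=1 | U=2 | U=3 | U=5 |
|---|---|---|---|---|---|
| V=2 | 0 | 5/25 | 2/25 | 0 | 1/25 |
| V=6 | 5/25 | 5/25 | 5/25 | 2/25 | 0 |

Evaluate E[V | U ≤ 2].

P(U ≤ 2) = 22/25.
Summing V·P(U=x,V=y) over the conditioning event gives 104/25.
E[V | U ≤ 2] = (104/25) / (22/25) = 52/11.

52/11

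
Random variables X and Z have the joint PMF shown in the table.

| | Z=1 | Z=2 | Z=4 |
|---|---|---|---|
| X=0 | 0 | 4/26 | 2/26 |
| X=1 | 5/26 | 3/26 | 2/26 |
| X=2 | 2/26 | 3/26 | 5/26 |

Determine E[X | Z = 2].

P(Z = 2) = 5/13.
Σ X·P over the event = 0·(4/26) + 1·(3/26) + 2·(3/26) = 9/26.
E[X | Z = 2] = (9/26) / (5/13) = 9/10.

9/10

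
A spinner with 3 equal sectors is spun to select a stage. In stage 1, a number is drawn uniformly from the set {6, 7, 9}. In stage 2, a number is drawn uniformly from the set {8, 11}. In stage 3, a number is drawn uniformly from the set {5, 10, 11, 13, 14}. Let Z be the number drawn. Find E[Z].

823/90

E[Z | stage 1] = (6+7+9)/3 = 22/3.
E[Z | stage 2] = (8+11)/2 = 19/2.
E[Z | stage 3] = (5+10+11+13+14)/5 = 53/5.
By the law of total expectation,
E[Z] = (1/3)·(22/3) + (1/3)·(19/2) + (1/3)·(53/5) = 823/90.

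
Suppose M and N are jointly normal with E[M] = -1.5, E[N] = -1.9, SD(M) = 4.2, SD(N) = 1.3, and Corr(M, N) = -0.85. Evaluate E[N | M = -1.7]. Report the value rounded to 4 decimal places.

-1.8474

The regression of N on M has slope ρ·σ_N/σ_M and passes through (μ_M, μ_N).
E[N | M=-1.7] = -1.9 + (-0.85)·(1.3/4.2)·(-1.7 − (-1.5)) = -1.9 + (-0.2631)·(-0.2) = -1.8474.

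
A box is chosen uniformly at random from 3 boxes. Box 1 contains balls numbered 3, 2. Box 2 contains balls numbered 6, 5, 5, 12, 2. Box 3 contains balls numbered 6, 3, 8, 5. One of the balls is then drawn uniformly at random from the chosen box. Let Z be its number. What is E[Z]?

E[Z | box 1] = (3+2)/2 = 5/2.
E[Z | box 2] = (6+5+5+12+2)/5 = 6.
E[Z | box 3] = (6+3+8+5)/4 = 11/2.
E[Z] = (1/3)·(5/2) + (1/3)·(6) + (1/3)·(11/2) = 14/3.

14/3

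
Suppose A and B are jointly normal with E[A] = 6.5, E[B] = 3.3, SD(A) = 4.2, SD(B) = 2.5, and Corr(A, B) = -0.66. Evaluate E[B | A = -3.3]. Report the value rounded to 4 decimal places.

7.1500

The regression of B on A has slope ρ·σ_B/σ_A and passes through (μ_A, μ_B).
E[B | A=-3.3] = 3.3 + (-0.66)·(2.5/4.2)·(-3.3 − (6.5)) = 3.3 + (-0.39286)·(-9.8) = 7.1500.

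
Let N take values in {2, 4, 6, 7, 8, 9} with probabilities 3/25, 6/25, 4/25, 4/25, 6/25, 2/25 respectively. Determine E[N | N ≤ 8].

P(N ≤ 8) = 23/25.
Σ over the event: 2·3/25 + 4·6/25 + 6·4/25 + 7·4/25 + 8·6/25 = 26/5.
E[N | N ≤ 8] = (26/5) / (23/25) = 130/23.

130/23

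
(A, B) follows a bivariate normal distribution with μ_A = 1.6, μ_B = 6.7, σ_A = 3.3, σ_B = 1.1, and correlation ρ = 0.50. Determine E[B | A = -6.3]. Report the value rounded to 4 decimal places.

For a bivariate normal, E[B | A=x] = μ_B + ρ·(σ_B/σ_A)·(x − μ_A).
E[B | A=-6.3] = 6.7 + (0.50)·(1.1/3.3)·(-6.3 − (1.6)) = 6.7 + (0.16667)·(-7.9) = 5.3833.

5.3833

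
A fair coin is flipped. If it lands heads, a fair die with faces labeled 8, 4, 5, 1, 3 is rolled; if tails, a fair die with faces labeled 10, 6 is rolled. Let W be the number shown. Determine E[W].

E[W | heads] = (8+4+5+1+3)/5 = 21/5.
E[W | tails] = (10+6)/2 = 8.
E[W] = (1/2)·(21/5) + (1/2)·(8) = 61/10.

61/10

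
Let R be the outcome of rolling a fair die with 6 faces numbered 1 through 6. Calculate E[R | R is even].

Given R is even, R is equally likely to be any of {2, 4, 6}.
E[R | R is even] = (2 + 4 + 6) / 3 = 4.

4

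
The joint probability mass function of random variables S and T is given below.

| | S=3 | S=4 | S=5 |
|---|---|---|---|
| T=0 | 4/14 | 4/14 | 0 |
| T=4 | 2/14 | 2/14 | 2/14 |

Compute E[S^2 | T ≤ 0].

25/2

P(T ≤ 0) = 4/7.
Σ S^2·P over the event = 9·(4/14) + 16·(4/14) = 50/7.
E[S^2 | T ≤ 0] = (50/7) / (4/7) = 25/2.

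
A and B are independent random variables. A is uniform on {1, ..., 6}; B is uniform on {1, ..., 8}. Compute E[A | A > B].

14/3

P(A > B) = 5/16.
Summing A·P(x,y) over outcomes with A > B gives 35/24.
E[A | A > B] = (35/24) / (5/16) = 14/3.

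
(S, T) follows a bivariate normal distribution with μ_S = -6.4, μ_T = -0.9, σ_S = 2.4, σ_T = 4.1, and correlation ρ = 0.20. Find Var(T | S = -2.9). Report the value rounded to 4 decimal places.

16.1376

Var(T | S=x) = (1 − ρ²)·σ_T².
Var(T | S=-2.9) = (4.1)²·(1 − (0.20)²) = 16.81·0.96 = 16.1376.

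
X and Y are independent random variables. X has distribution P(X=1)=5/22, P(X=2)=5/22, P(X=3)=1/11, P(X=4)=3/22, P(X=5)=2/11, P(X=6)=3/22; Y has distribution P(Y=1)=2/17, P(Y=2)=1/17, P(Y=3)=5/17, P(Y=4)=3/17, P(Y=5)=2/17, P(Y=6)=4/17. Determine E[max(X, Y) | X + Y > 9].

370/63

P(X + Y > 9) = 63/374.
Summing max(X,Y)·P(x,y) over outcomes with X + Y > 9 gives 185/187.
E[max(X, Y) | X + Y > 9] = (185/187) / (63/374) = 370/63.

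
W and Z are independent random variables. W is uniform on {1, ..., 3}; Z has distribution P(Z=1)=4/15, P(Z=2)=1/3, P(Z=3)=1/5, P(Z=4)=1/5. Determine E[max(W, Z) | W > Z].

P(W > Z) = 13/45.
Summing max(W,Z)·P(x,y) over outcomes with W > Z gives 7/9.
E[max(W, Z) | W > Z] = (7/9) / (13/45) = 35/13.

35/13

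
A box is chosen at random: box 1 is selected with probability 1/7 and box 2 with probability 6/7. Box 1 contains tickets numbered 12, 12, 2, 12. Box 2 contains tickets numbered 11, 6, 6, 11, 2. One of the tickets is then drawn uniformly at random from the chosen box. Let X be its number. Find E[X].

527/70

E[X | box 1] = (12+12+2+12)/4 = 19/2.
E[X | box 2] = (11+6+6+11+2)/5 = 36/5.
By the law of total expectation,
E[X] = (1/7)·(19/2) + (6/7)·(36/5) = 527/70.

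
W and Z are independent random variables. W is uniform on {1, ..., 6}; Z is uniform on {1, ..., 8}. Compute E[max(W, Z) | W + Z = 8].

P(W + Z = 8) = 1/8.
Summing max(W,Z)·P(x,y) over outcomes with W + Z = 8 gives 11/16.
E[max(W, Z) | W + Z = 8] = (11/16) / (1/8) = 11/2.

11/2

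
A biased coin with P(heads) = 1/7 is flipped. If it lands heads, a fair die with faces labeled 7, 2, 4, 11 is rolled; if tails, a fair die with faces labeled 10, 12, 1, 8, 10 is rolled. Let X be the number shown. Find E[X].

E[X | heads] = (7+2+4+11)/4 = 6.
E[X | tails] = (10+12+1+8+10)/5 = 41/5.
By the law of total expectation,
E[X] = (1/7)·(6) + (6/7)·(41/5) = 276/35.

276/35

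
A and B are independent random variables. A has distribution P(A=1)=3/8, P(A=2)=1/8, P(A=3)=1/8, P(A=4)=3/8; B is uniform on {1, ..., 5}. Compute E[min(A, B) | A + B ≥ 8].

27/7

P(A + B ≥ 8) = 7/40.
Summing min(A,B)·P(x,y) over outcomes with A + B ≥ 8 gives 27/40.
E[min(A, B) | A + B ≥ 8] = (27/40) / (7/40) = 27/7.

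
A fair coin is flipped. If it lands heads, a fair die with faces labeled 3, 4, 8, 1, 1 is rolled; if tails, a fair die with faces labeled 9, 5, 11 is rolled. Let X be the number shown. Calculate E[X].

88/15

E[X | heads] = (3+4+8+1+1)/5 = 17/5.
E[X | tails] = (9+5+11)/3 = 25/3.
By the law of total expectation,
E[X] = (1/2)·(17/5) + (1/2)·(25/3) = 88/15.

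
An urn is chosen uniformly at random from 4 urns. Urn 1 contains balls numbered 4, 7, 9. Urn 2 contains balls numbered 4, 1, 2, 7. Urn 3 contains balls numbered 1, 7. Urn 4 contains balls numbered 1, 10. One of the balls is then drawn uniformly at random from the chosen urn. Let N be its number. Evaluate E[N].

E[N | urn 1] = (4+7+9)/3 = 20/3.
E[N | urn 2] = (4+1+2+7)/4 = 7/2.
E[N | urn 3] = (1+7)/2 = 4.
E[N | urn 4] = (1+10)/2 = 11/2.
E[N] = (1/4)·(20/3) + (1/4)·(7/2) + (1/4)·(4) + (1/4)·(11/2) = 59/12.

59/12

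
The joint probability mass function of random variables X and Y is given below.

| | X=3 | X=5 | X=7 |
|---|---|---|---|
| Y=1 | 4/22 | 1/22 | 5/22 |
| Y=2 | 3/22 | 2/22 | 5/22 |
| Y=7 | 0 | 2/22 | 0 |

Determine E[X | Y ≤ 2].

53/10

P(Y ≤ 2) = 10/11.
Summing X·P(X=x,Y=y) over the conditioning event gives 53/11.
E[X | Y ≤ 2] = (53/11) / (10/11) = 53/10.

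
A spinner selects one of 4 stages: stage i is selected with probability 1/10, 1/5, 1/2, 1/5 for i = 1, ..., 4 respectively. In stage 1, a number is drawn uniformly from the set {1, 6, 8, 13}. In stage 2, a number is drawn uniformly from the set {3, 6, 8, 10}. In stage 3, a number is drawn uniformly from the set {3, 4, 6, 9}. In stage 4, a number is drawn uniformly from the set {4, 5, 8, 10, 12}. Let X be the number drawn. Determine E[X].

159/25

E[X | stage 1] = (1+6+8+13)/4 = 7.
E[X | stage 2] = (3+6+8+10)/4 = 27/4.
E[X | stage 3] = (3+4+6+9)/4 = 11/2.
E[X | stage 4] = (4+5+8+10+12)/5 = 39/5.
By the law of total expectation,
E[X] = (1/10)·(7) + (1/5)·(27/4) + (1/2)·(11/2) + (1/5)·(39/5) = 159/25.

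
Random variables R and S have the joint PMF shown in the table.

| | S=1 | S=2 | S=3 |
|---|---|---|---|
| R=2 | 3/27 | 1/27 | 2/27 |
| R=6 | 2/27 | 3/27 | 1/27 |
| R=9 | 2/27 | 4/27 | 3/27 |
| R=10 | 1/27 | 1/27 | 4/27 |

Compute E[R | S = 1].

23/4

P(S = 1) = 8/27.
Σ R·P over the event = 2·(3/27) + 6·(2/27) + 9·(2/27) + 10·(1/27) = 46/27.
E[R | S = 1] = (46/27) / (8/27) = 23/4.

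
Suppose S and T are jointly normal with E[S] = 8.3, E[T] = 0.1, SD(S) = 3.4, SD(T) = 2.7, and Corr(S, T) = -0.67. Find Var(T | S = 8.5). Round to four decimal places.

4.0175

Var(T | S=x) = (1 − ρ²)·σ_T².
Var(T | S=8.5) = (2.7)²·(1 − (-0.67)²) = 7.29·0.5511 = 4.0175.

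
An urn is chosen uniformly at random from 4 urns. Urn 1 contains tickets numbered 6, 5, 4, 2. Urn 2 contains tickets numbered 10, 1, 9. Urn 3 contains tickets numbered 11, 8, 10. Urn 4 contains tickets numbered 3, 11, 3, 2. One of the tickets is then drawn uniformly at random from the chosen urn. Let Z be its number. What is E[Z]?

E[Z | urn 1] = (6+5+4+2)/4 = 17/4.
E[Z | urn 2] = (10+1+9)/3 = 20/3.
E[Z | urn 3] = (11+8+10)/3 = 29/3.
E[Z | urn 4] = (3+11+3+2)/4 = 19/4.
By the law of total expectation,
E[Z] = (1/4)·(17/4) + (1/4)·(20/3) + (1/4)·(29/3) + (1/4)·(19/4) = 19/3.

19/3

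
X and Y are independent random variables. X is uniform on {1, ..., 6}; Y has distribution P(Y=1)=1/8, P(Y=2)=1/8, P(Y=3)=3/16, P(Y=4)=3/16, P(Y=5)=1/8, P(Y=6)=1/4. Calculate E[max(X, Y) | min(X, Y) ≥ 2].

172/35

P(min(X, Y) ≥ 2) = 35/48.
Summing max(X,Y)·P(x,y) over outcomes with min(X, Y) ≥ 2 gives 43/12.
E[max(X, Y) | min(X, Y) ≥ 2] = (43/12) / (35/48) = 172/35.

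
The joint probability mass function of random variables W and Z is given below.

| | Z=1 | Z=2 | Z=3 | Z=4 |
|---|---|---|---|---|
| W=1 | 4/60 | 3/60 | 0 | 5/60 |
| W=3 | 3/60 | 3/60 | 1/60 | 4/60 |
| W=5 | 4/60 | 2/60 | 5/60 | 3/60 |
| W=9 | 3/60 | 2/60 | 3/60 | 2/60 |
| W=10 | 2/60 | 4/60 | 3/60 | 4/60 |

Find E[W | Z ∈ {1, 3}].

165/28

P(Z ∈ {1, 3}) = 7/15.
Summing W·P(W=x,Z=y) over the conditioning event gives 11/4.
E[W | Z ∈ {1, 3}] = (11/4) / (7/15) = 165/28.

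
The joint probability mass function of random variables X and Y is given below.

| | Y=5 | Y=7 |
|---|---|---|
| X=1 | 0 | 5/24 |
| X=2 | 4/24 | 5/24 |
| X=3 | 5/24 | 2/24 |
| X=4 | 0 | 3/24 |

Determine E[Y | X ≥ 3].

6

P(X ≥ 3) = 5/12.
Summing Y·P(X=x,Y=y) over the conditioning event gives 5/2.
E[Y | X ≥ 3] = (5/2) / (5/12) = 6.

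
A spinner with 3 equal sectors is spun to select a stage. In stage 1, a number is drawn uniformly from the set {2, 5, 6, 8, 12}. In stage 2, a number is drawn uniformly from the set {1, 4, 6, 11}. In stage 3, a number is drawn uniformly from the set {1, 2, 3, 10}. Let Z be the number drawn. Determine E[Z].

161/30

E[Z | stage 1] = (2+5+6+8+12)/5 = 33/5.
E[Z | stage 2] = (1+4+6+11)/4 = 11/2.
E[Z | stage 3] = (1+2+3+10)/4 = 4.
By the law of total expectation,
E[Z] = (1/3)·(33/5) + (1/3)·(11/2) + (1/3)·(4) = 161/30.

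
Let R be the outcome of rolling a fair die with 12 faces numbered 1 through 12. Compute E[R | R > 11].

12

Given R > 11, R is equally likely to be any of {12}.
E[R | R > 11] = (12) / 1 = 12.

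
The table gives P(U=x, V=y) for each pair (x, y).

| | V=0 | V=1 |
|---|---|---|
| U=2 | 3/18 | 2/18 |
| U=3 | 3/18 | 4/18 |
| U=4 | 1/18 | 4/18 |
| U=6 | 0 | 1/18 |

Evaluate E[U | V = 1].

P(V = 1) = 11/18.
Σ U·P over the event = 2·(2/18) + 3·(4/18) + 4·(4/18) + 6·(1/18) = 19/9.
E[U | V = 1] = (19/9) / (11/18) = 38/11.

38/11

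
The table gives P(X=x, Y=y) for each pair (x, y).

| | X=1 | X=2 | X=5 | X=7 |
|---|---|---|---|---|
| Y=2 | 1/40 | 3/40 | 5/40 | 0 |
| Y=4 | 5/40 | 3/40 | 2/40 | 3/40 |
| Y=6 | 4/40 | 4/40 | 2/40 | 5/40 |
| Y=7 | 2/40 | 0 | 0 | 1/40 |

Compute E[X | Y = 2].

32/9

P(Y = 2) = 9/40.
Σ X·P over the event = 1·(1/40) + 2·(3/40) + 5·(5/40) = 4/5.
E[X | Y = 2] = (4/5) / (9/40) = 32/9.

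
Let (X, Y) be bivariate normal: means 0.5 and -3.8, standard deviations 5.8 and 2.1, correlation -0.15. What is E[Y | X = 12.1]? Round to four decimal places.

The regression of Y on X has slope ρ·σ_Y/σ_X and passes through (μ_X, μ_Y).
E[Y | X=12.1] = -3.8 + (-0.15)·(2.1/5.8)·(12.1 − (0.5)) = -3.8 + (-0.05431)·(11.6) = -4.4300.

-4.4300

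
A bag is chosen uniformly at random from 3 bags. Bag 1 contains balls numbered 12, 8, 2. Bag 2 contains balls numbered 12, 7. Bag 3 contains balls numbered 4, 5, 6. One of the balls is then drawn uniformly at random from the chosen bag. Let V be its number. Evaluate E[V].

131/18

E[V | bag 1] = (12+8+2)/3 = 22/3.
E[V | bag 2] = (12+7)/2 = 19/2.
E[V | bag 3] = (4+5+6)/3 = 5.
E[V] = (1/3)·(22/3) + (1/3)·(19/2) + (1/3)·(5) = 131/18.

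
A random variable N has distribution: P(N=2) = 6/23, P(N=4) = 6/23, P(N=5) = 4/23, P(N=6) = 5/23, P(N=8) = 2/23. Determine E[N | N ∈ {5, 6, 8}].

6

P(N ∈ {5, 6, 8}) = 11/23.
Σ over the event: 5·4/23 + 6·5/23 + 8·2/23 = 66/23.
E[N | N ∈ {5, 6, 8}] = (66/23) / (11/23) = 6.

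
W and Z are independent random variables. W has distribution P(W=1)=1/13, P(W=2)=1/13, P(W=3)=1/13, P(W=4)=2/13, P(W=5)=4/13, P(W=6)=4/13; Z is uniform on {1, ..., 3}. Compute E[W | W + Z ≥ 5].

P(W + Z ≥ 5) = 11/13.
Summing W·P(x,y) over outcomes with W + Z ≥ 5 gives 164/39.
E[W | W + Z ≥ 5] = (164/39) / (11/13) = 164/33.

164/33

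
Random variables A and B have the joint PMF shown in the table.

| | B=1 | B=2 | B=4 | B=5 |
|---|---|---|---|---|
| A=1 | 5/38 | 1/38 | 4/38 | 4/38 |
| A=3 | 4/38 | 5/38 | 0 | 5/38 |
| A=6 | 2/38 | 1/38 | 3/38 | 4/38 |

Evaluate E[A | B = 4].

22/7

P(B = 4) = 7/38.
Σ A·P over the event = 1·(4/38) + 6·(3/38) = 11/19.
E[A | B = 4] = (11/19) / (7/38) = 22/7.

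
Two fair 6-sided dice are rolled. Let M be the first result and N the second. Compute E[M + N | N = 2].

11/2

Outcomes with N = 2: (1,2), (2,2), (3,2), (4,2), (5,2), (6,2), each with probability 1/36.
E[M + N | N = 2] = (3 + 4 + 5 + 6 + 7 + 8) / 6 = 11/2.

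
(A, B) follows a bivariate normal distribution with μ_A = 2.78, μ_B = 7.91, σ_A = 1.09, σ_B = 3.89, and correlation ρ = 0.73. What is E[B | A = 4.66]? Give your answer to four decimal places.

12.8078

E[B | A=x] = μ_B + ρ(σ_B/σ_A)(x − μ_A) for jointly normal variables.
E[B | A=4.66] = 7.91 + (0.73)·(3.89/1.09)·(4.66 − (2.78)) = 7.91 + (2.6052)·(1.88) = 12.8078.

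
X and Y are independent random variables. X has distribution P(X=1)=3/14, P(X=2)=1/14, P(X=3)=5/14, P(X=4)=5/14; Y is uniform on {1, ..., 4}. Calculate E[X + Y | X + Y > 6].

22/3

P(X + Y > 6) = 15/56.
Summing (X+Y)·P(x,y) over outcomes with X + Y > 6 gives 55/28.
E[X + Y | X + Y > 6] = (55/28) / (15/56) = 22/3.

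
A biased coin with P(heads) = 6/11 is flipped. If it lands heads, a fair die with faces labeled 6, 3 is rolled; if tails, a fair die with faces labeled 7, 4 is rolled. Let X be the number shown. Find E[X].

E[X | heads] = (6+3)/2 = 9/2.
E[X | tails] = (7+4)/2 = 11/2.
By the law of total expectation,
E[X] = (6/11)·(9/2) + (5/11)·(11/2) = 109/22.

109/22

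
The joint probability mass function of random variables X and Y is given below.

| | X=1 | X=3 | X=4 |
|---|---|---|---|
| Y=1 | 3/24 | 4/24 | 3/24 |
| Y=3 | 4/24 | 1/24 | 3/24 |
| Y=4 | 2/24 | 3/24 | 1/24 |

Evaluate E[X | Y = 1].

P(Y = 1) = 5/12.
Σ X·P over the event = 1·(3/24) + 3·(4/24) + 4·(3/24) = 9/8.
E[X | Y = 1] = (9/8) / (5/12) = 27/10.

27/10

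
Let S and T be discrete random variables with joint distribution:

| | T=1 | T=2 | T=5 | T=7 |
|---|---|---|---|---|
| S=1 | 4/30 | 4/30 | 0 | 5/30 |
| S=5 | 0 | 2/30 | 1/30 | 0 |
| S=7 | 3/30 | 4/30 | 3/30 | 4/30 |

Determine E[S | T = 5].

13/2

P(T = 5) = 2/15.
Σ S·P over the event = 5·(1/30) + 7·(3/30) = 13/15.
E[S | T = 5] = (13/15) / (2/15) = 13/2.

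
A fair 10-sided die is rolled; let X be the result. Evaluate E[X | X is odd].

Given X is odd, X is equally likely to be any of {1, 3, 5, 7, 9}.
E[X | X is odd] = (1 + 3 + 5 + 7 + 9) / 5 = 5.

5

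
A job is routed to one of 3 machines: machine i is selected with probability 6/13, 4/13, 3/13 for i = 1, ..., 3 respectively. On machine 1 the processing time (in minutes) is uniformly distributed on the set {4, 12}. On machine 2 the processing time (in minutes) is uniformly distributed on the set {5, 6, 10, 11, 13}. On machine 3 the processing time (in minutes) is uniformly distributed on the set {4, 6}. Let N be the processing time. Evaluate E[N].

E[N | machine 1] = (4+12)/2 = 8.
E[N | machine 2] = (5+6+10+11+13)/5 = 9.
E[N | machine 3] = (4+6)/2 = 5.
E[N] = (6/13)·(8) + (4/13)·(9) + (3/13)·(5) = 99/13.

99/13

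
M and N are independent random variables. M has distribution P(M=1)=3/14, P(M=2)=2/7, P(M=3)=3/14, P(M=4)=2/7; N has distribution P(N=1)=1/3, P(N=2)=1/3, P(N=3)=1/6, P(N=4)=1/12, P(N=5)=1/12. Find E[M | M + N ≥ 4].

P(M + N ≥ 4) = 16/21.
Summing M·P(x,y) over outcomes with M + N ≥ 4 gives 47/21.
E[M | M + N ≥ 4] = (47/21) / (16/21) = 47/16.

47/16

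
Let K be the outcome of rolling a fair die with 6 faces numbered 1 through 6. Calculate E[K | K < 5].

5/2

Given K < 5, K is equally likely to be any of {1, 2, 3, 4}.
E[K | K < 5] = (1 + 2 + 3 + 4) / 4 = 5/2.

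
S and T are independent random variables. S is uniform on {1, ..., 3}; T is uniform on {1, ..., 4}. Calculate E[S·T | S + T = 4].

10/3

Outcomes with S + T = 4: (1,3), (2,2), (3,1), each with probability 1/12.
E[S·T | S + T = 4] = (3 + 4 + 3) / 3 = 10/3.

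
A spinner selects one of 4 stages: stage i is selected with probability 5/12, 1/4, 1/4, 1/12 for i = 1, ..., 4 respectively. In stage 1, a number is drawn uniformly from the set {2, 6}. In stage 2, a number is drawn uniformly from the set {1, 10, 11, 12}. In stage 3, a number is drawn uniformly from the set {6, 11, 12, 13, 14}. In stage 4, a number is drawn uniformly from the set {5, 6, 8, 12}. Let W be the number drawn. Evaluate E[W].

579/80

E[W | stage 1] = (2+6)/2 = 4.
E[W | stage 2] = (1+10+11+12)/4 = 17/2.
E[W | stage 3] = (6+11+12+13+14)/5 = 56/5.
E[W | stage 4] = (5+6+8+12)/4 = 31/4.
By the law of total expectation,
E[W] = (5/12)·(4) + (1/4)·(17/2) + (1/4)·(56/5) + (1/12)·(31/4) = 579/80.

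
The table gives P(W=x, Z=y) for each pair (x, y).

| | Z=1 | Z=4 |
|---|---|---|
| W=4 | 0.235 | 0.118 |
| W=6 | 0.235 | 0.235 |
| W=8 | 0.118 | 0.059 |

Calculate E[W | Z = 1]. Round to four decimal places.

P(Z = 1) = 0.588.
Σ W·P over the event = 4·(0.235) + 6·(0.235) + 8·(0.118) = 3.294.
E[W | Z = 1] = (3.294) / (0.588) = 5.6020.

5.6020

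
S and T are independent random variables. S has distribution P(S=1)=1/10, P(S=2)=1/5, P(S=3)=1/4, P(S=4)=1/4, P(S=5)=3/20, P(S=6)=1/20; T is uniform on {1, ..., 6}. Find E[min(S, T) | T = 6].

P(T = 6) = 1/6.
Summing min(S,T)·P(x,y) over outcomes with T = 6 gives 11/20.
E[min(S, T) | T = 6] = (11/20) / (1/6) = 33/10.

33/10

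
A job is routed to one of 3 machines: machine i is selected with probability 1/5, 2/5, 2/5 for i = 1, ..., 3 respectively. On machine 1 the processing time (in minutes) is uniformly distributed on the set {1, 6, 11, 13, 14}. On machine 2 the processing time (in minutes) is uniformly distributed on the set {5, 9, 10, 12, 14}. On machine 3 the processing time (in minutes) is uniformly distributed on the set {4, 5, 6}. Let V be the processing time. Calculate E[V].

39/5

E[V | machine 1] = (1+6+11+13+14)/5 = 9.
E[V | machine 2] = (5+9+10+12+14)/5 = 10.
E[V | machine 3] = (4+5+6)/3 = 5.
E[V] = (1/5)·(9) + (2/5)·(10) + (2/5)·(5) = 39/5.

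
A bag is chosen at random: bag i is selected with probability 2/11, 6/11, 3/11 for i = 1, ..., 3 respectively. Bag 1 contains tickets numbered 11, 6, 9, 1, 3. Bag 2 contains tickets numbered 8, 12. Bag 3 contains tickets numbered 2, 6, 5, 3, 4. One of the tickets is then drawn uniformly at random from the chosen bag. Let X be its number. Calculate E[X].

84/11

E[X | bag 1] = (11+6+9+1+3)/5 = 6.
E[X | bag 2] = (8+12)/2 = 10.
E[X | bag 3] = (2+6+5+3+4)/5 = 4.
E[X] = (2/11)·(6) + (6/11)·(10) + (3/11)·(4) = 84/11.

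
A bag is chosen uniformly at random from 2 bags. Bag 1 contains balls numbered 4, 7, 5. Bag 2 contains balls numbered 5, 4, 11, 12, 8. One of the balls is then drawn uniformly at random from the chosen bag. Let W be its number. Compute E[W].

E[W | bag 1] = (4+7+5)/3 = 16/3.
E[W | bag 2] = (5+4+11+12+8)/5 = 8.
By the law of total expectation,
E[W] = (1/2)·(16/3) + (1/2)·(8) = 20/3.

20/3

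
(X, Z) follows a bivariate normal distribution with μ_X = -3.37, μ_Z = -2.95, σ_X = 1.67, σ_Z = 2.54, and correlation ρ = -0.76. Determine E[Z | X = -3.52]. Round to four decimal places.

-2.7766

E[Z | X=x] = μ_Z + ρ(σ_Z/σ_X)(x − μ_X) for jointly normal variables.
E[Z | X=-3.52] = -2.95 + (-0.76)·(2.54/1.67)·(-3.52 − (-3.37)) = -2.95 + (-1.1559)·(-0.15) = -2.7766.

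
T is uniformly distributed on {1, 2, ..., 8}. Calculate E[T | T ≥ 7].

Given T ≥ 7, T is equally likely to be any of {7, 8}.
E[T | T ≥ 7] = (7 + 8) / 2 = 15/2.

15/2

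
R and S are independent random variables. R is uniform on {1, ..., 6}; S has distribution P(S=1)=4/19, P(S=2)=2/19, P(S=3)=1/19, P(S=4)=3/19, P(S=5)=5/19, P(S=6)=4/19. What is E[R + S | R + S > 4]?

P(R + S > 4) = 97/114.
Summing (R+S)·P(x,y) over outcomes with R + S > 4 gives 259/38.
E[R + S | R + S > 4] = (259/38) / (97/114) = 777/97.

777/97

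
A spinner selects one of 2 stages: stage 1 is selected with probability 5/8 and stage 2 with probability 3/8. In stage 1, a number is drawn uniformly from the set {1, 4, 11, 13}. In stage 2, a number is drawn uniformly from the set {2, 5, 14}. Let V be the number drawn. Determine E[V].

229/32

E[V | stage 1] = (1+4+11+13)/4 = 29/4.
E[V | stage 2] = (2+5+14)/3 = 7.
E[V] = (5/8)·(29/4) + (3/8)·(7) = 229/32.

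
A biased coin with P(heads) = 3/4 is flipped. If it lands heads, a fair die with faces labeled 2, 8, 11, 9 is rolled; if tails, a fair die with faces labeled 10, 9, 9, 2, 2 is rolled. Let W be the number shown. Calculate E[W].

289/40

E[W | heads] = (2+8+11+9)/4 = 15/2.
E[W | tails] = (10+9+9+2+2)/5 = 32/5.
E[W] = (3/4)·(15/2) + (1/4)·(32/5) = 289/40.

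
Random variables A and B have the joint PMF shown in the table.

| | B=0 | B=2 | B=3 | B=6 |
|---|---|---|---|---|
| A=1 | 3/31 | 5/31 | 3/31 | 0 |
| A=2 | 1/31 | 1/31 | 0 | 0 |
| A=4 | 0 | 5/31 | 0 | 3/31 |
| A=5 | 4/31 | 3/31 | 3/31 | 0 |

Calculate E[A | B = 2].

3

P(B = 2) = 14/31.
Σ A·P over the event = 1·(5/31) + 2·(1/31) + 4·(5/31) + 5·(3/31) = 42/31.
E[A | B = 2] = (42/31) / (14/31) = 3.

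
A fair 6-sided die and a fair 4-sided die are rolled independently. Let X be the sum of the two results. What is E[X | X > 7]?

26/3

P(X > 7) = 1/4.
Σ over the event: 8·1/8 + 9·1/12 + 10·1/24 = 13/6.
E[X | X > 7] = (13/6) / (1/4) = 26/3.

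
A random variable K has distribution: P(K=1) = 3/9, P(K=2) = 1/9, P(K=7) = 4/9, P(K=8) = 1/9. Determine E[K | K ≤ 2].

5/4

P(K ≤ 2) = 4/9.
Σ over the event: 1·1/3 + 2·1/9 = 5/9.
E[K | K ≤ 2] = (5/9) / (4/9) = 5/4.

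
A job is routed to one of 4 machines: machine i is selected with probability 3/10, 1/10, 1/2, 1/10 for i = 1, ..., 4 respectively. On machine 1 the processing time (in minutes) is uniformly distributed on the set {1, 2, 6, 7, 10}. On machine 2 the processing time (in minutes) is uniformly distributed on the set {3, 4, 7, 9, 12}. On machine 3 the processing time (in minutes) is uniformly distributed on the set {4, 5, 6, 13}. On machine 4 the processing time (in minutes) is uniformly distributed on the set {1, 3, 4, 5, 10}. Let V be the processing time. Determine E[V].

311/50

E[V | machine 1] = (1+2+6+7+10)/5 = 26/5.
E[V | machine 2] = (3+4+7+9+12)/5 = 7.
E[V | machine 3] = (4+5+6+13)/4 = 7.
E[V | machine 4] = (1+3+4+5+10)/5 = 23/5.
E[V] = (3/10)·(26/5) + (1/10)·(7) + (1/2)·(7) + (1/10)·(23/5) = 311/50.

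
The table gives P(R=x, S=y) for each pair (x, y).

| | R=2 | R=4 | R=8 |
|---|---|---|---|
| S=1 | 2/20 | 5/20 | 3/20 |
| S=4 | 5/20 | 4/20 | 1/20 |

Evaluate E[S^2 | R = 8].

P(R = 8) = 1/5.
Σ S^2·P over the event = 1·(3/20) + 16·(1/20) = 19/20.
E[S^2 | R = 8] = (19/20) / (1/5) = 19/4.

19/4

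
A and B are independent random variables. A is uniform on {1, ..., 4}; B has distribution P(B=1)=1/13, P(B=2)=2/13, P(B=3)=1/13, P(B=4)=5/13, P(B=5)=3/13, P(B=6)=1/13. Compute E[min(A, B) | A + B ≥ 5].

107/44

P(A + B ≥ 5) = 11/13.
Summing min(A,B)·P(x,y) over outcomes with A + B ≥ 5 gives 107/52.
E[min(A, B) | A + B ≥ 5] = (107/52) / (11/13) = 107/44.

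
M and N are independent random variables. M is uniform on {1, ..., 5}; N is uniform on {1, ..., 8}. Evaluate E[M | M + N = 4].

2

Outcomes with M + N = 4: (1,3), (2,2), (3,1), each with probability 1/40.
E[M | M + N = 4] = (1 + 2 + 3) / 3 = 2.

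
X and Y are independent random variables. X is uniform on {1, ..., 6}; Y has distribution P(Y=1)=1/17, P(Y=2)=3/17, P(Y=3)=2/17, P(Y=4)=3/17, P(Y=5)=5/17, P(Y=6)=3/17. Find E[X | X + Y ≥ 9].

174/35

P(X + Y ≥ 9) = 35/102.
Summing X·P(x,y) over outcomes with X + Y ≥ 9 gives 29/17.
E[X | X + Y ≥ 9] = (29/17) / (35/102) = 174/35.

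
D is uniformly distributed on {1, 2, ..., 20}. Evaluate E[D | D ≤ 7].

4

Given D ≤ 7, D is equally likely to be any of {1, 2, 3, 4, 5, 6, 7}.
E[D | D ≤ 7] = (1 + 2 + 3 + 4 + 5 + 6 + 7) / 7 = 4.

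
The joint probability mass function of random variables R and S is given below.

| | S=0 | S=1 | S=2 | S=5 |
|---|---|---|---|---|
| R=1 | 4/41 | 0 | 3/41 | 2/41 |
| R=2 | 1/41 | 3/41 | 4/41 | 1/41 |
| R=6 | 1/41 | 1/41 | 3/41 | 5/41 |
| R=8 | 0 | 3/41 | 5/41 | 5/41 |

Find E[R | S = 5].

74/13

P(S = 5) = 13/41.
Σ R·P over the event = 1·(2/41) + 2·(1/41) + 6·(5/41) + 8·(5/41) = 74/41.
E[R | S = 5] = (74/41) / (13/41) = 74/13.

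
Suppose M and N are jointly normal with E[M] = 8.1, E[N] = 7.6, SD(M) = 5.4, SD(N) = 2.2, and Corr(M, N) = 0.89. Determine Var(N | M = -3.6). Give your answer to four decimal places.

1.0062

The conditional variance in a bivariate normal is σ_N²(1 − ρ²), independent of x.
Var(N | M=-3.6) = (2.2)²·(1 − (0.89)²) = 4.84·0.2079 = 1.0062.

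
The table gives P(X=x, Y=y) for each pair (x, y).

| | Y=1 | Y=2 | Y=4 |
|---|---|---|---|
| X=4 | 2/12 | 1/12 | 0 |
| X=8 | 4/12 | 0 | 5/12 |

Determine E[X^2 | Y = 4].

64

P(Y = 4) = 5/12.
Summing X^2·P(X=x,Y=y) over the conditioning event gives 80/3.
E[X^2 | Y = 4] = (80/3) / (5/12) = 64.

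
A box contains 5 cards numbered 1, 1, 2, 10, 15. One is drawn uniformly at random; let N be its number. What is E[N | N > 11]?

P(N > 11) = 1/5.
Σ over the event: 15·1/5 = 3.
E[N | N > 11] = (3) / (1/5) = 15.

15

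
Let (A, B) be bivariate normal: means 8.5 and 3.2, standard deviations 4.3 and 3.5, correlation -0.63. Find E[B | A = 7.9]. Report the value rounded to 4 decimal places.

3.5077

For a bivariate normal, E[B | A=x] = μ_B + ρ·(σ_B/σ_A)·(x − μ_A).
E[B | A=7.9] = 3.2 + (-0.63)·(3.5/4.3)·(7.9 − (8.5)) = 3.2 + (-0.51279)·(-0.6) = 3.5077.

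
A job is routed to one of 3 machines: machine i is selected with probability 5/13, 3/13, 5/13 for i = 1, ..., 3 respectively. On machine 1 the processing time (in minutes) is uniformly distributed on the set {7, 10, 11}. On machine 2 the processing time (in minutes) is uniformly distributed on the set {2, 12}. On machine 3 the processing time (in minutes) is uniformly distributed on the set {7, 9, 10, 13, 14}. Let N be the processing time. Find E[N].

E[N | machine 1] = (7+10+11)/3 = 28/3.
E[N | machine 2] = (2+12)/2 = 7.
E[N | machine 3] = (7+9+10+13+14)/5 = 53/5.
E[N] = (5/13)·(28/3) + (3/13)·(7) + (5/13)·(53/5) = 362/39.

362/39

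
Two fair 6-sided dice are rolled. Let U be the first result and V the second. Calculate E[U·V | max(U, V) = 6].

216/11

P(max(U, V) = 6) = 11/36.
Summing UV·P(x,y) over outcomes with max(U, V) = 6 gives 6.
E[U·V | max(U, V) = 6] = (6) / (11/36) = 216/11.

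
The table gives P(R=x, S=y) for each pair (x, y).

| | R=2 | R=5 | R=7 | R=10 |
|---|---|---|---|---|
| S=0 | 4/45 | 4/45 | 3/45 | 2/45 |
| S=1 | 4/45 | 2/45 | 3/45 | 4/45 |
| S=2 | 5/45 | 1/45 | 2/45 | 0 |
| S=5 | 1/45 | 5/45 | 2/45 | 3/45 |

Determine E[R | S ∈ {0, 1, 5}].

219/37

P(S ∈ {0, 1, 5}) = 37/45.
Summing R·P(R=x,S=y) over the conditioning event gives 73/15.
E[R | S ∈ {0, 1, 5}] = (73/15) / (37/45) = 219/37.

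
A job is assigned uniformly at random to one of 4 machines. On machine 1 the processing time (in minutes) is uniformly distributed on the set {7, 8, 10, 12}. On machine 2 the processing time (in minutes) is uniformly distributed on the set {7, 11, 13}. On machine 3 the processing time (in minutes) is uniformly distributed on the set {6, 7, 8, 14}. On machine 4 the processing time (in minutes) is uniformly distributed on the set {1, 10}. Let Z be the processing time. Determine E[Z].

203/24

E[Z | machine 1] = (7+8+10+12)/4 = 37/4.
E[Z | machine 2] = (7+11+13)/3 = 31/3.
E[Z | machine 3] = (6+7+8+14)/4 = 35/4.
E[Z | machine 4] = (1+10)/2 = 11/2.
E[Z] = (1/4)·(37/4) + (1/4)·(31/3) + (1/4)·(35/4) + (1/4)·(11/2) = 203/24.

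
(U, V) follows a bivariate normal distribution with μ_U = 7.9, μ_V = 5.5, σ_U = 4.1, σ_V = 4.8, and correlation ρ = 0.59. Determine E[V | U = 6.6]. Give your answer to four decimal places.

The regression of V on U has slope ρ·σ_V/σ_U and passes through (μ_U, μ_V).
E[V | U=6.6] = 5.5 + (0.59)·(4.8/4.1)·(6.6 − (7.9)) = 5.5 + (0.690732)·(-1.3) = 4.6020.

4.6020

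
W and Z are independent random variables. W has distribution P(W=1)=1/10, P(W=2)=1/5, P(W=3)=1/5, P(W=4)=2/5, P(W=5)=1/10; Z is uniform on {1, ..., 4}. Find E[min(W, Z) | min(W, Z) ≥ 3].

47/14

P(min(W, Z) ≥ 3) = 7/20.
Summing min(W,Z)·P(x,y) over outcomes with min(W, Z) ≥ 3 gives 47/40.
E[min(W, Z) | min(W, Z) ≥ 3] = (47/40) / (7/20) = 47/14.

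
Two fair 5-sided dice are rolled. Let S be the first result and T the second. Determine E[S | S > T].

4

P(S > T) = 2/5.
Summing S·P(x,y) over outcomes with S > T gives 8/5.
E[S | S > T] = (8/5) / (2/5) = 4.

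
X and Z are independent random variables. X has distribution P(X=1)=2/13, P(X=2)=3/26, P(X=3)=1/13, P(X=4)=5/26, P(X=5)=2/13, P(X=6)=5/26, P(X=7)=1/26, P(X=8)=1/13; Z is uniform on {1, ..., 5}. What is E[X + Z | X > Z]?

311/39

P(X > Z) = 3/5.
Summing (X+Z)·P(x,y) over outcomes with X > Z gives 311/65.
E[X + Z | X > Z] = (311/65) / (3/5) = 311/39.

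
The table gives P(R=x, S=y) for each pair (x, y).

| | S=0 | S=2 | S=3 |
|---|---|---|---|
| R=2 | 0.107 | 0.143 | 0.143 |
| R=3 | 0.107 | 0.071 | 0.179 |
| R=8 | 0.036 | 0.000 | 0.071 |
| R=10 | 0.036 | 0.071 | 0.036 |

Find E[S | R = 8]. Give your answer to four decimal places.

1.9907

P(R = 8) = 0.107.
Σ S·P over the event = 0·(0.036) + 3·(0.071) = 0.213.
E[S | R = 8] = (0.213) / (0.107) = 1.9907.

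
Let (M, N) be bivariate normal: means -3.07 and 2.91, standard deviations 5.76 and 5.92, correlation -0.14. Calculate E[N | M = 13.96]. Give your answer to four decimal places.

0.4596

E[N | M=x] = μ_N + ρ(σ_N/σ_M)(x − μ_M) for jointly normal variables.
E[N | M=13.96] = 2.91 + (-0.14)·(5.92/5.76)·(13.96 − (-3.07)) = 2.91 + (-0.14389)·(17.03) = 0.4596.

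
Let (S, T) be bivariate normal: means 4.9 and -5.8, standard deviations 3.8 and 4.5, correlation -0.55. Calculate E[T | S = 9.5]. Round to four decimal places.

-8.7961

E[T | S=x] = μ_T + ρ(σ_T/σ_S)(x − μ_S) for jointly normal variables.
E[T | S=9.5] = -5.8 + (-0.55)·(4.5/3.8)·(9.5 − (4.9)) = -5.8 + (-0.65132)·(4.6) = -8.7961.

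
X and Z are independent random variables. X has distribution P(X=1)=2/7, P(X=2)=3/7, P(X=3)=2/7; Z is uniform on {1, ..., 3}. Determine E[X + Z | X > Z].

P(X > Z) = 1/3.
Summing (X+Z)·P(x,y) over outcomes with X > Z gives 9/7.
E[X + Z | X > Z] = (9/7) / (1/3) = 27/7.

27/7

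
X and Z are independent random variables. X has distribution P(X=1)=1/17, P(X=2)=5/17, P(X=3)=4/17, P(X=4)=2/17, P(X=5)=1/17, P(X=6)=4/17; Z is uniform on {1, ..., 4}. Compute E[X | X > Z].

58/13

P(X > Z) = 39/68.
Summing X·P(x,y) over outcomes with X > Z gives 87/34.
E[X | X > Z] = (87/34) / (39/68) = 58/13.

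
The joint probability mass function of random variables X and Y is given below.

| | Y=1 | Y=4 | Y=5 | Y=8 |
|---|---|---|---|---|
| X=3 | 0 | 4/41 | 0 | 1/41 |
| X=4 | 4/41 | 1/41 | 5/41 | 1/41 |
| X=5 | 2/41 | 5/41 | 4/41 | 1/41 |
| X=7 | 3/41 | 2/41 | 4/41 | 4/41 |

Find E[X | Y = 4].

55/12

P(Y = 4) = 12/41.
Σ X·P over the event = 3·(4/41) + 4·(1/41) + 5·(5/41) + 7·(2/41) = 55/41.
E[X | Y = 4] = (55/41) / (12/41) = 55/12.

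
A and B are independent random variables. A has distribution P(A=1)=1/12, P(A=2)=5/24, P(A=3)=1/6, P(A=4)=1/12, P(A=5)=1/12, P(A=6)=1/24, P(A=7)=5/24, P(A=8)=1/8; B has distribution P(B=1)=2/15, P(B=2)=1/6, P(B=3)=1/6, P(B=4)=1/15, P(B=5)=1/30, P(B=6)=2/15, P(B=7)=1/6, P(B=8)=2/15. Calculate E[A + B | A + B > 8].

2304/203

P(A + B > 8) = 203/360.
Summing (A+B)·P(x,y) over outcomes with A + B > 8 gives 32/5.
E[A + B | A + B > 8] = (32/5) / (203/360) = 2304/203.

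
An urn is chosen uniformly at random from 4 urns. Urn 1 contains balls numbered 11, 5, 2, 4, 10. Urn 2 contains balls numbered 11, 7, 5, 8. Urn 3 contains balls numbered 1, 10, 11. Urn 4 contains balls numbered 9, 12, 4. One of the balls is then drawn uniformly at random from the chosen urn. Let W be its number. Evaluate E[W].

1789/240

E[W | urn 1] = (11+5+2+4+10)/5 = 32/5.
E[W | urn 2] = (11+7+5+8)/4 = 31/4.
E[W | urn 3] = (1+10+11)/3 = 22/3.
E[W | urn 4] = (9+12+4)/3 = 25/3.
E[W] = (1/4)·(32/5) + (1/4)·(31/4) + (1/4)·(22/3) + (1/4)·(25/3) = 1789/240.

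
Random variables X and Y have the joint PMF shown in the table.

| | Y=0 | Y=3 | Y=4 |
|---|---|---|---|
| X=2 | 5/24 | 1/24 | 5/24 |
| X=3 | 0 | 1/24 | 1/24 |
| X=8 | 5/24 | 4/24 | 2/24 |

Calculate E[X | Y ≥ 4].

29/8

P(Y ≥ 4) = 1/3.
Σ X·P over the event = 2·(5/24) + 3·(1/24) + 8·(2/24) = 29/24.
E[X | Y ≥ 4] = (29/24) / (1/3) = 29/8.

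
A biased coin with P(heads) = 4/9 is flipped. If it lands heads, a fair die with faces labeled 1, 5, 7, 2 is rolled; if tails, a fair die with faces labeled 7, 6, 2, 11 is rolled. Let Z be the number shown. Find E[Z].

95/18

E[Z | heads] = (1+5+7+2)/4 = 15/4.
E[Z | tails] = (7+6+2+11)/4 = 13/2.
E[Z] = (4/9)·(15/4) + (5/9)·(13/2) = 95/18.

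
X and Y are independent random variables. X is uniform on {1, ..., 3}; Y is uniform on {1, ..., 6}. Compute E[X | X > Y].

Outcomes with X > Y: (2,1), (3,1), (3,2), each with probability 1/18.
E[X | X > Y] = (2 + 3 + 3) / 3 = 8/3.

8/3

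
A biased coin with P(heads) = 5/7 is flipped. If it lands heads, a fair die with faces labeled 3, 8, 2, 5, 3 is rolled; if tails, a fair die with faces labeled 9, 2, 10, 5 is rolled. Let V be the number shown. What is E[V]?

34/7

E[V | heads] = (3+8+2+5+3)/5 = 21/5.
E[V | tails] = (9+2+10+5)/4 = 13/2.
By the law of total expectation,
E[V] = (5/7)·(21/5) + (2/7)·(13/2) = 34/7.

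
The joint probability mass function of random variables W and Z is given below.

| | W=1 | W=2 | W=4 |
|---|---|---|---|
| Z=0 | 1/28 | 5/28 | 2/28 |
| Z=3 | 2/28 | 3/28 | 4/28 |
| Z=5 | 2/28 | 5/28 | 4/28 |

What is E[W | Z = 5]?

28/11

P(Z = 5) = 11/28.
Σ W·P over the event = 1·(2/28) + 2·(5/28) + 4·(4/28) = 1.
E[W | Z = 5] = (1) / (11/28) = 28/11.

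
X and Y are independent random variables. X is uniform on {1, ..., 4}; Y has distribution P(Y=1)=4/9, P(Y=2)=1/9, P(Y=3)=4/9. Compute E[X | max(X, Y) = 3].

39/17

P(max(X, Y) = 3) = 17/36.
Summing X·P(x,y) over outcomes with max(X, Y) = 3 gives 13/12.
E[X | max(X, Y) = 3] = (13/12) / (17/36) = 39/17.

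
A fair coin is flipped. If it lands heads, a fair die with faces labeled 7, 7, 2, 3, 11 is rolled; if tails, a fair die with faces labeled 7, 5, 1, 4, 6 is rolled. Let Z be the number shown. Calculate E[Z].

E[Z | heads] = (7+7+2+3+11)/5 = 6.
E[Z | tails] = (7+5+1+4+6)/5 = 23/5.
E[Z] = (1/2)·(6) + (1/2)·(23/5) = 53/10.

53/10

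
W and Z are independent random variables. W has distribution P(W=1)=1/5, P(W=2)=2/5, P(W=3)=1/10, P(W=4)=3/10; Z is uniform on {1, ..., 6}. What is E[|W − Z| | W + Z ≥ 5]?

98/45

P(W + Z ≥ 5) = 3/4.
Summing |W−Z|·P(x,y) over outcomes with W + Z ≥ 5 gives 49/30.
E[|W − Z| | W + Z ≥ 5] = (49/30) / (3/4) = 98/45.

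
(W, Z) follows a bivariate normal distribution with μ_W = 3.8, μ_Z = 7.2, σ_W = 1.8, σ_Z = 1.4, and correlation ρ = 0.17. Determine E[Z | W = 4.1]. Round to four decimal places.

7.2397

E[Z | W=x] = μ_Z + ρ(σ_Z/σ_W)(x − μ_W) for jointly normal variables.
E[Z | W=4.1] = 7.2 + (0.17)·(1.4/1.8)·(4.1 − (3.8)) = 7.2 + (0.13222)·(0.3) = 7.2397.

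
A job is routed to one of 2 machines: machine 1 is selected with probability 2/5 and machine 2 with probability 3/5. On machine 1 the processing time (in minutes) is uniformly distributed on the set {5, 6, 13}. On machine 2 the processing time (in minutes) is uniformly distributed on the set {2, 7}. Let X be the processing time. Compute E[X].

E[X | machine 1] = (5+6+13)/3 = 8.
E[X | machine 2] = (2+7)/2 = 9/2.
By the law of total expectation,
E[X] = (2/5)·(8) + (3/5)·(9/2) = 59/10.

59/10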